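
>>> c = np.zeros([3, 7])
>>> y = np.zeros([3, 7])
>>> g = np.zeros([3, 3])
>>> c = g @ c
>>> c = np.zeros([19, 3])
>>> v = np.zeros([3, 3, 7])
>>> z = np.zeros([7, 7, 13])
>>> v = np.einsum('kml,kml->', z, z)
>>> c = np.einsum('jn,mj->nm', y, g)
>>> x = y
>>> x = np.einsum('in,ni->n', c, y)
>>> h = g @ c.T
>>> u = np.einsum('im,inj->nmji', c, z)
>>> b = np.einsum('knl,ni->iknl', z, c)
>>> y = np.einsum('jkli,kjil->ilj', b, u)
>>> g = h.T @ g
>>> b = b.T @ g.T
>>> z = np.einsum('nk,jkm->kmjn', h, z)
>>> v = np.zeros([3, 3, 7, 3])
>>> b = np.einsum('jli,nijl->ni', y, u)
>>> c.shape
(7, 3)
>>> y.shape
(13, 7, 3)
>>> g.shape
(7, 3)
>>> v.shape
(3, 3, 7, 3)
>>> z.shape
(7, 13, 7, 3)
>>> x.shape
(3,)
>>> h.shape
(3, 7)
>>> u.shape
(7, 3, 13, 7)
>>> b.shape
(7, 3)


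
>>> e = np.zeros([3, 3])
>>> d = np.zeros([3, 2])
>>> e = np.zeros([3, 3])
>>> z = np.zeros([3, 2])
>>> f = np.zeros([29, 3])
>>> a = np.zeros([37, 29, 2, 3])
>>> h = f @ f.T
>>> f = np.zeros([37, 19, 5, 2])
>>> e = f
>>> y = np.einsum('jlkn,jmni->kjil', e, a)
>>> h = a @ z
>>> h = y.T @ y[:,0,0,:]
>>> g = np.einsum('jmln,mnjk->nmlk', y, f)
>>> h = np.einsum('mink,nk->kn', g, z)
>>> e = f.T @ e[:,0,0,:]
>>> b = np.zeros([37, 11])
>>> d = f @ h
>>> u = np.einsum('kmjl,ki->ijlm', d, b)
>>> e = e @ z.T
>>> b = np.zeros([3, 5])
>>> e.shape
(2, 5, 19, 3)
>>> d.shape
(37, 19, 5, 3)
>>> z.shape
(3, 2)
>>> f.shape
(37, 19, 5, 2)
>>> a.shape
(37, 29, 2, 3)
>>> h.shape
(2, 3)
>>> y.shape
(5, 37, 3, 19)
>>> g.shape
(19, 37, 3, 2)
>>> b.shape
(3, 5)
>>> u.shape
(11, 5, 3, 19)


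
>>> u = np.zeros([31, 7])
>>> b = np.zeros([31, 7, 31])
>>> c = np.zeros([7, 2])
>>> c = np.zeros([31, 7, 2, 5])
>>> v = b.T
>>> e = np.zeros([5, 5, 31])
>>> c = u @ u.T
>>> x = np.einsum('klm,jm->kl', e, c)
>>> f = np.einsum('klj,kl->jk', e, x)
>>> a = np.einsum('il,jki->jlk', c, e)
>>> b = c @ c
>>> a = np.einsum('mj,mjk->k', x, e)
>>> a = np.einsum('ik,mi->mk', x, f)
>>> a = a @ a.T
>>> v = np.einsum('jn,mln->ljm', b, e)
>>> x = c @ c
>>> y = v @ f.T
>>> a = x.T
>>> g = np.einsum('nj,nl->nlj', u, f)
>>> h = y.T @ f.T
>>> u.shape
(31, 7)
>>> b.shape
(31, 31)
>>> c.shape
(31, 31)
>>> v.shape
(5, 31, 5)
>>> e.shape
(5, 5, 31)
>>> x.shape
(31, 31)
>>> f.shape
(31, 5)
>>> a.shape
(31, 31)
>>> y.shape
(5, 31, 31)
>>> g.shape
(31, 5, 7)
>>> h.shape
(31, 31, 31)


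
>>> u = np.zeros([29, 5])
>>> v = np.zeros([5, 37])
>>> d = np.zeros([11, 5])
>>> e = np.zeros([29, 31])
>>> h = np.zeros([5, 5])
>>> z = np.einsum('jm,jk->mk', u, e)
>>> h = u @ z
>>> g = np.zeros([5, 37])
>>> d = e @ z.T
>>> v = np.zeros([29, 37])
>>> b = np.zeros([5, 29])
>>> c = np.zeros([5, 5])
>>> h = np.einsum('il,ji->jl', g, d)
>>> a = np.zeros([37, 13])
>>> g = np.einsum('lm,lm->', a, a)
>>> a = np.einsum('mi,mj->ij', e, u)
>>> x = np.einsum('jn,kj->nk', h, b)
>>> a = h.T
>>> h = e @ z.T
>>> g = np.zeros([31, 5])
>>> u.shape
(29, 5)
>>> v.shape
(29, 37)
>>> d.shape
(29, 5)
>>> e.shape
(29, 31)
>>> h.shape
(29, 5)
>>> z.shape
(5, 31)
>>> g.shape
(31, 5)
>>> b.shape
(5, 29)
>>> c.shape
(5, 5)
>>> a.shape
(37, 29)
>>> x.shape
(37, 5)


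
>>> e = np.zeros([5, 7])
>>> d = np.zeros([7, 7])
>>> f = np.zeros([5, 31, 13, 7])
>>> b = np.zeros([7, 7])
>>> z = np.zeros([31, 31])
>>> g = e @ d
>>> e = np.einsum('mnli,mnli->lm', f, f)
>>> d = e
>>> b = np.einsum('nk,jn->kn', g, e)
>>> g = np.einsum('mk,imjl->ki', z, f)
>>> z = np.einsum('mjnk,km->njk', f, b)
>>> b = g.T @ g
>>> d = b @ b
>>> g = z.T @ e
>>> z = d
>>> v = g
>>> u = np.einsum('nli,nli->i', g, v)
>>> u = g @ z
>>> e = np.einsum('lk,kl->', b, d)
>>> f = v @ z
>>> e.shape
()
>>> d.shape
(5, 5)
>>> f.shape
(7, 31, 5)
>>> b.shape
(5, 5)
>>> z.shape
(5, 5)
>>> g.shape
(7, 31, 5)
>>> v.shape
(7, 31, 5)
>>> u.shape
(7, 31, 5)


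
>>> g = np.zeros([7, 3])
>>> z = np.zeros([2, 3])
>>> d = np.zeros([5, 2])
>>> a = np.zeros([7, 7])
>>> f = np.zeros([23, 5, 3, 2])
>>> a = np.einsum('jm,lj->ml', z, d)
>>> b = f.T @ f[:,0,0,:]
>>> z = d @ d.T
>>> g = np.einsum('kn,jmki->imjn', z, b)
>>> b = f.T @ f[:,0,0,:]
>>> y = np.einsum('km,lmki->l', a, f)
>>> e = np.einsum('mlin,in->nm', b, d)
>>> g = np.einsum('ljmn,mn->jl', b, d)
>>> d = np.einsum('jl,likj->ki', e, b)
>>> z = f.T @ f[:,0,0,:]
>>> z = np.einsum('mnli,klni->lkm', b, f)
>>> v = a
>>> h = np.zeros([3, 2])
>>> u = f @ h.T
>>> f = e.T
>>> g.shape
(3, 2)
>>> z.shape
(5, 23, 2)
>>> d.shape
(5, 3)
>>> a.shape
(3, 5)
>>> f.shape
(2, 2)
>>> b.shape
(2, 3, 5, 2)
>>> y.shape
(23,)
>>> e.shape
(2, 2)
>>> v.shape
(3, 5)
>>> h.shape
(3, 2)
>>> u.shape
(23, 5, 3, 3)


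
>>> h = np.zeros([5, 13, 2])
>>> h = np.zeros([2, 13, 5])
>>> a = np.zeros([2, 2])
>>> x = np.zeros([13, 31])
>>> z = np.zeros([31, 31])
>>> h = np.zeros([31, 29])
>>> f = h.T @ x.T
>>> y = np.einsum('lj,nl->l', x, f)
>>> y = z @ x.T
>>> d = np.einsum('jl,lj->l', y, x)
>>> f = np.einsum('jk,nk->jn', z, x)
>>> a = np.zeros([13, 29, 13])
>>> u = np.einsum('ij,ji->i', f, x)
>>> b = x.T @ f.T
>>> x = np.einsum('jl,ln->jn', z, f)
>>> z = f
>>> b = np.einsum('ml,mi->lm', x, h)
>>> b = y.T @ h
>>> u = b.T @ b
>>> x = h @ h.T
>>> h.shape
(31, 29)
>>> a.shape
(13, 29, 13)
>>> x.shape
(31, 31)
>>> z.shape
(31, 13)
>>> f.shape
(31, 13)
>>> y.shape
(31, 13)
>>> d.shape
(13,)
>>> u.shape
(29, 29)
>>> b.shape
(13, 29)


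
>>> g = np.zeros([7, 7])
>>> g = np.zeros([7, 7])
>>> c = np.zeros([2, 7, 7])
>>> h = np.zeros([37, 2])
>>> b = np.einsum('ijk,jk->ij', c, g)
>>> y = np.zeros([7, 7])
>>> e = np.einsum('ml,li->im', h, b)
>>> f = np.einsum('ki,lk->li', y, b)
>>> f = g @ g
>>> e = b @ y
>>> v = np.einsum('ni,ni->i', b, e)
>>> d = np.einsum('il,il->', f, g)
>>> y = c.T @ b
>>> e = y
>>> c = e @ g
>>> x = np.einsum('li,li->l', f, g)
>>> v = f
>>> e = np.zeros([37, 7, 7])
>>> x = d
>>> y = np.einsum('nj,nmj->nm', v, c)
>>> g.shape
(7, 7)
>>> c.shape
(7, 7, 7)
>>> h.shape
(37, 2)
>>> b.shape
(2, 7)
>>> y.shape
(7, 7)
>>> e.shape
(37, 7, 7)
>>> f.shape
(7, 7)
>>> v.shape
(7, 7)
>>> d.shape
()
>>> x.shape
()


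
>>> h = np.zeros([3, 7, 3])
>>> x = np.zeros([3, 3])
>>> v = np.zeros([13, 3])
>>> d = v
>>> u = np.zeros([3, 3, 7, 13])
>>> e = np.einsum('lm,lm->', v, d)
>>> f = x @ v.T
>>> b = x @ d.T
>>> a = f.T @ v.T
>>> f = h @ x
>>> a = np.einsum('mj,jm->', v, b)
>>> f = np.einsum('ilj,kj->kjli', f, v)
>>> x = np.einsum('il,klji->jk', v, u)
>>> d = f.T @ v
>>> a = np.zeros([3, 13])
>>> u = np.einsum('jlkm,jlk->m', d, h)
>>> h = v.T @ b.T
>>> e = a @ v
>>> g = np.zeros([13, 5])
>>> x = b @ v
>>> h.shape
(3, 3)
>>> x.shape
(3, 3)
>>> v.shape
(13, 3)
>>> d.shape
(3, 7, 3, 3)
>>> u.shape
(3,)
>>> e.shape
(3, 3)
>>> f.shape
(13, 3, 7, 3)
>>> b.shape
(3, 13)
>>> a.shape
(3, 13)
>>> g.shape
(13, 5)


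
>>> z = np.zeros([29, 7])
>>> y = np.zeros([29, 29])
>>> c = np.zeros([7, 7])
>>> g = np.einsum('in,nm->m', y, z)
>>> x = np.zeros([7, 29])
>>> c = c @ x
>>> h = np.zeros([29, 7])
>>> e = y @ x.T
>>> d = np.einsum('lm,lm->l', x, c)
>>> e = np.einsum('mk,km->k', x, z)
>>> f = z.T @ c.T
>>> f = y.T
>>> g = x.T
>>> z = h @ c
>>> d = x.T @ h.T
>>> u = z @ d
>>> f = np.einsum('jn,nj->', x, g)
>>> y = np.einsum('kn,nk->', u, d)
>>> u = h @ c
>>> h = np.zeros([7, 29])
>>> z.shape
(29, 29)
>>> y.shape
()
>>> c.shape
(7, 29)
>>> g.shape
(29, 7)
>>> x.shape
(7, 29)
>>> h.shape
(7, 29)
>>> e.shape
(29,)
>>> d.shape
(29, 29)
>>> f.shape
()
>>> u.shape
(29, 29)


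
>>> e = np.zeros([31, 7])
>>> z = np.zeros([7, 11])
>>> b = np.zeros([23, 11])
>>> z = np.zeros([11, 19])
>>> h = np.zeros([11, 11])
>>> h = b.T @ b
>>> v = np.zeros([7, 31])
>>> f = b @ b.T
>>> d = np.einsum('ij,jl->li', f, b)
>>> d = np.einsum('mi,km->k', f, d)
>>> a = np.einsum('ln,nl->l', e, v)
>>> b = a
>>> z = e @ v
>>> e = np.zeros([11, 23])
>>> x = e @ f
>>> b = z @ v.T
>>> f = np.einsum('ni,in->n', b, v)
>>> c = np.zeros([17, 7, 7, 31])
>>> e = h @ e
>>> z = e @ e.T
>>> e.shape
(11, 23)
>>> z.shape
(11, 11)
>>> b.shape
(31, 7)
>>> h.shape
(11, 11)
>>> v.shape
(7, 31)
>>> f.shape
(31,)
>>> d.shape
(11,)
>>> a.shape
(31,)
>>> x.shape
(11, 23)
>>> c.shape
(17, 7, 7, 31)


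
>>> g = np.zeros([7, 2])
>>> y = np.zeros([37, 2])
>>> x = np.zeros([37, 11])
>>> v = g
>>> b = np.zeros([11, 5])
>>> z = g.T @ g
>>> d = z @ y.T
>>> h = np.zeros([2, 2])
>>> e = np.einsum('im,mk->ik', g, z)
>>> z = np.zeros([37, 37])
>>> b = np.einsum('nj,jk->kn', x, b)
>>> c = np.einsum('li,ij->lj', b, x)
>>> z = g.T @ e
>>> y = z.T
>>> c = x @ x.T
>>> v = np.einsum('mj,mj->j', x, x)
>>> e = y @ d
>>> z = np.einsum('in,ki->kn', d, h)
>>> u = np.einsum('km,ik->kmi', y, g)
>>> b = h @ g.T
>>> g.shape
(7, 2)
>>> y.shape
(2, 2)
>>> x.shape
(37, 11)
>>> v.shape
(11,)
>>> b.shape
(2, 7)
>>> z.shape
(2, 37)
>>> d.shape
(2, 37)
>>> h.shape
(2, 2)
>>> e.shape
(2, 37)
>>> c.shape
(37, 37)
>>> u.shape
(2, 2, 7)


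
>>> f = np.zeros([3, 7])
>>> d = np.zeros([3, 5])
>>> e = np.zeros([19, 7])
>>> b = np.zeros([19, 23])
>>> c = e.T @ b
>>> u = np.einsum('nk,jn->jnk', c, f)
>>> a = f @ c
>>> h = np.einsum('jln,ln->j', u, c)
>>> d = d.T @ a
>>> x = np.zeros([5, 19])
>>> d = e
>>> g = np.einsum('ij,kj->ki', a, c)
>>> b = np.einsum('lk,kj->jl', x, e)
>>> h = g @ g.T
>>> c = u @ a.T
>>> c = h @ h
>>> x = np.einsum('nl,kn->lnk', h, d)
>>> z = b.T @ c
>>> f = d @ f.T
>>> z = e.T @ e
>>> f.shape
(19, 3)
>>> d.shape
(19, 7)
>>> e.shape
(19, 7)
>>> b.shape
(7, 5)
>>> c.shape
(7, 7)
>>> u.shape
(3, 7, 23)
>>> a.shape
(3, 23)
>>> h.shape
(7, 7)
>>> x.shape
(7, 7, 19)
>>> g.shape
(7, 3)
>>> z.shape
(7, 7)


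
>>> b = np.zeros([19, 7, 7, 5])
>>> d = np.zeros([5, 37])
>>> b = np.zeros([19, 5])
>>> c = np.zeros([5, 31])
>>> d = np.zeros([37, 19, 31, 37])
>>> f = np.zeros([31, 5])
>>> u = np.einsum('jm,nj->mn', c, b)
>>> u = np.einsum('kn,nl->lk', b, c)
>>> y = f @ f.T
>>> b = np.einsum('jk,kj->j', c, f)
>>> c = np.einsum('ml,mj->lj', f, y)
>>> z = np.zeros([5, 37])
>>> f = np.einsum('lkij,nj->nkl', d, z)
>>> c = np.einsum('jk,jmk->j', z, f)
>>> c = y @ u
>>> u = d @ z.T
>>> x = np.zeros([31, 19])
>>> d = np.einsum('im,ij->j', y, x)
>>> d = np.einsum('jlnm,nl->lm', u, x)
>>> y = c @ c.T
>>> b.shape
(5,)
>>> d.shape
(19, 5)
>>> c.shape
(31, 19)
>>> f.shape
(5, 19, 37)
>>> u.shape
(37, 19, 31, 5)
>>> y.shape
(31, 31)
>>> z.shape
(5, 37)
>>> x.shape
(31, 19)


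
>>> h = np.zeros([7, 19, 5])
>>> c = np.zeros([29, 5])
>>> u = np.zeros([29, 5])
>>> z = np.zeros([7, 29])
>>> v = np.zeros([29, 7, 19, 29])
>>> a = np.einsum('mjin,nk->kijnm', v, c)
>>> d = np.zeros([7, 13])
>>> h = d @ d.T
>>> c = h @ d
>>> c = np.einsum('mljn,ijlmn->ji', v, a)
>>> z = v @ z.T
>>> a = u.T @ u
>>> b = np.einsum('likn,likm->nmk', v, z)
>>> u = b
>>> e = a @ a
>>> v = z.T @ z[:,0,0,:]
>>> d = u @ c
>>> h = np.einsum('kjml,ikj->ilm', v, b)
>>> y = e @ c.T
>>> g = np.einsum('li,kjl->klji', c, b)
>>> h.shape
(29, 7, 7)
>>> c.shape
(19, 5)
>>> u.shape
(29, 7, 19)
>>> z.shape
(29, 7, 19, 7)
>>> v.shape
(7, 19, 7, 7)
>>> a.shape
(5, 5)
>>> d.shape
(29, 7, 5)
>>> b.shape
(29, 7, 19)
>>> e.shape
(5, 5)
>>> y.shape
(5, 19)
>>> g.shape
(29, 19, 7, 5)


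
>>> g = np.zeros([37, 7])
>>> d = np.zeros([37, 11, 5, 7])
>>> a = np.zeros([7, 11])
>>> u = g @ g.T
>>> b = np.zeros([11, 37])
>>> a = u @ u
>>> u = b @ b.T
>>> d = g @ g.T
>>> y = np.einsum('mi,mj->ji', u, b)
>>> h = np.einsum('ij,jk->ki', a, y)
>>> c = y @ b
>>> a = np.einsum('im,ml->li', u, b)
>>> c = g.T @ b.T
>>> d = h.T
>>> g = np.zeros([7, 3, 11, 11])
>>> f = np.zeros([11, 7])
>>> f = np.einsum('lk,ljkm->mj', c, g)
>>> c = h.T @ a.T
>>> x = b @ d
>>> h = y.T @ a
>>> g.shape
(7, 3, 11, 11)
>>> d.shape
(37, 11)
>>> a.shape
(37, 11)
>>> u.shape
(11, 11)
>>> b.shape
(11, 37)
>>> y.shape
(37, 11)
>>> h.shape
(11, 11)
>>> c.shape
(37, 37)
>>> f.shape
(11, 3)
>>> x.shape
(11, 11)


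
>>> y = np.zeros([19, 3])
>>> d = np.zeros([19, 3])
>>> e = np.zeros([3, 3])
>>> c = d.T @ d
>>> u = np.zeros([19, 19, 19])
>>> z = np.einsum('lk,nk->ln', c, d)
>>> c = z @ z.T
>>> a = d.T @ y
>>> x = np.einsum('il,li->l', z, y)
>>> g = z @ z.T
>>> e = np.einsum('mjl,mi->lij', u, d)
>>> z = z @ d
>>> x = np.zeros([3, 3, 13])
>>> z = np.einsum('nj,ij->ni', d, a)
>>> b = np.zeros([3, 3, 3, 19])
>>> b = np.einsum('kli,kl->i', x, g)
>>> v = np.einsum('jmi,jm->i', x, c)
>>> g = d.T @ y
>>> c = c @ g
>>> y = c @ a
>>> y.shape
(3, 3)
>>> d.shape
(19, 3)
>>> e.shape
(19, 3, 19)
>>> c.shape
(3, 3)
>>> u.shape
(19, 19, 19)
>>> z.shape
(19, 3)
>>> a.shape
(3, 3)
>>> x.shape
(3, 3, 13)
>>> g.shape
(3, 3)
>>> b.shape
(13,)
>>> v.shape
(13,)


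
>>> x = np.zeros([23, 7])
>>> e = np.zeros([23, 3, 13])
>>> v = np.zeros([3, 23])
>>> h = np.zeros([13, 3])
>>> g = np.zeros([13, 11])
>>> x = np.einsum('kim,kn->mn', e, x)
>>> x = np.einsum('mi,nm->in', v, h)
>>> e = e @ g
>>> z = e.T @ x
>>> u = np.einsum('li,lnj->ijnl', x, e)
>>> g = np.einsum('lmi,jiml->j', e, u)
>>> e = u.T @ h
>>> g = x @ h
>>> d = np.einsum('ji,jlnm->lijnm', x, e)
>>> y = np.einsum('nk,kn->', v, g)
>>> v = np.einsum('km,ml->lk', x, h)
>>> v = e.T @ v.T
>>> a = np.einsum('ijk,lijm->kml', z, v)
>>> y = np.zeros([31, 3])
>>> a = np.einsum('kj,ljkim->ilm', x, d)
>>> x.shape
(23, 13)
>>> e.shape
(23, 3, 11, 3)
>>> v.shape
(3, 11, 3, 3)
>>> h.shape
(13, 3)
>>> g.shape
(23, 3)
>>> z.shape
(11, 3, 13)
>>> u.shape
(13, 11, 3, 23)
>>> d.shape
(3, 13, 23, 11, 3)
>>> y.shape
(31, 3)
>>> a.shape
(11, 3, 3)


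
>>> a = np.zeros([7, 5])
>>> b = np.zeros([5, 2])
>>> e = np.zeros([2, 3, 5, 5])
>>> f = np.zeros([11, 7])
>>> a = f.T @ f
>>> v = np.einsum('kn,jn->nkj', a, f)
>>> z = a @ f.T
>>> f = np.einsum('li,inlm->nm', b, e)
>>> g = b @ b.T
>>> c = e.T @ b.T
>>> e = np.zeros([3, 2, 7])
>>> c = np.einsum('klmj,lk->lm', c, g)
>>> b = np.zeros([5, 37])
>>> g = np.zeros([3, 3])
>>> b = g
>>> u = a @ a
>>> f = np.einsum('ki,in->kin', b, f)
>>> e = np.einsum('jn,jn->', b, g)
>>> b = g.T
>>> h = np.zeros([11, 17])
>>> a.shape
(7, 7)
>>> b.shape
(3, 3)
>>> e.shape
()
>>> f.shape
(3, 3, 5)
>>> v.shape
(7, 7, 11)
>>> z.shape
(7, 11)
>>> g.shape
(3, 3)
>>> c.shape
(5, 3)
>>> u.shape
(7, 7)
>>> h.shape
(11, 17)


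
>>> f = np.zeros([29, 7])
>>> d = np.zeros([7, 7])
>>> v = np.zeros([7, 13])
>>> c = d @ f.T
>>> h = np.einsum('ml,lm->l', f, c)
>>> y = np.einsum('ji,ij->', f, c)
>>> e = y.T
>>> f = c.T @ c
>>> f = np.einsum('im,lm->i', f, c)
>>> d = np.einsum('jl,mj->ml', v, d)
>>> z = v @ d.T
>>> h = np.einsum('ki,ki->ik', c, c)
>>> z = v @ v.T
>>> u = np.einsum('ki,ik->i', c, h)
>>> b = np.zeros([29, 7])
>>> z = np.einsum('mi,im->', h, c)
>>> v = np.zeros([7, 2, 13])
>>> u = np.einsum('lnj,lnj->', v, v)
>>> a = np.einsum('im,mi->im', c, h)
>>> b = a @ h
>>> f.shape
(29,)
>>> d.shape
(7, 13)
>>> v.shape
(7, 2, 13)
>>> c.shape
(7, 29)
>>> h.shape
(29, 7)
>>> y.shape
()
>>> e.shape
()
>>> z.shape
()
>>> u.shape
()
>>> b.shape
(7, 7)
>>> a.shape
(7, 29)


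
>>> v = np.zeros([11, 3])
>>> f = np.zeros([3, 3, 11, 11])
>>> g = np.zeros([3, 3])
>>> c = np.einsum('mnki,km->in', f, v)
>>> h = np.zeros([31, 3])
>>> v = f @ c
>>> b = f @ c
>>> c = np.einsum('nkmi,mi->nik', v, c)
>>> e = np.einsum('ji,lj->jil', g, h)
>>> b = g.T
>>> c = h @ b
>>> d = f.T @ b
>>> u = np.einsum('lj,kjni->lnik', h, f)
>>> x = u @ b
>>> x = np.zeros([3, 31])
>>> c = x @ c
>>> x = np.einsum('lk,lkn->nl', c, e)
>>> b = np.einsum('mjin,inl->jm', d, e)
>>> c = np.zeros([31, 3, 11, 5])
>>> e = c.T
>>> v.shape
(3, 3, 11, 3)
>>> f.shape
(3, 3, 11, 11)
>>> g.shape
(3, 3)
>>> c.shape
(31, 3, 11, 5)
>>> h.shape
(31, 3)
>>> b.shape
(11, 11)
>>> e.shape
(5, 11, 3, 31)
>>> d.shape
(11, 11, 3, 3)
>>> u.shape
(31, 11, 11, 3)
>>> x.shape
(31, 3)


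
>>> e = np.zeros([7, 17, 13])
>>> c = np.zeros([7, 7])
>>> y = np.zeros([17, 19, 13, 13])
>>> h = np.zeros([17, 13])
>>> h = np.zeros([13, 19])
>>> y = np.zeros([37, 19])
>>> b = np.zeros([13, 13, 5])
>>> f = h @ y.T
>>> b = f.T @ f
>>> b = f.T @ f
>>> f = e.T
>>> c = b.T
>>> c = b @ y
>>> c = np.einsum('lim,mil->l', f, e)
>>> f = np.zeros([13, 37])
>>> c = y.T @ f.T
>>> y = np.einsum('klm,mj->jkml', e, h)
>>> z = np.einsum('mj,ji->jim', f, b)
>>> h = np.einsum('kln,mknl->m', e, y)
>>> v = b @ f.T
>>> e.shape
(7, 17, 13)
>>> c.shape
(19, 13)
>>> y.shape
(19, 7, 13, 17)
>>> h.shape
(19,)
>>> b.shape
(37, 37)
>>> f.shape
(13, 37)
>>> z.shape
(37, 37, 13)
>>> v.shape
(37, 13)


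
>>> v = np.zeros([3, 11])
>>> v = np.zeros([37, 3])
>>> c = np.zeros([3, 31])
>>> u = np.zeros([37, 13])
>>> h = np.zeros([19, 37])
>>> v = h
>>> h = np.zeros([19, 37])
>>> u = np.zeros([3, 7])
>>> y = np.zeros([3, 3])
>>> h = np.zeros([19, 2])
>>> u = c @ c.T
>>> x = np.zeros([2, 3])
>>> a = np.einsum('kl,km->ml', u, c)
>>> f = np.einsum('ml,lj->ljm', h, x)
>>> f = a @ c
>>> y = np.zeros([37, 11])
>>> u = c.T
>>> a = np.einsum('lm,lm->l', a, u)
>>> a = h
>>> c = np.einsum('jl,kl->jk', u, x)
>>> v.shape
(19, 37)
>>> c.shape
(31, 2)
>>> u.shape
(31, 3)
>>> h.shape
(19, 2)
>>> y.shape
(37, 11)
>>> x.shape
(2, 3)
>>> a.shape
(19, 2)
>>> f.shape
(31, 31)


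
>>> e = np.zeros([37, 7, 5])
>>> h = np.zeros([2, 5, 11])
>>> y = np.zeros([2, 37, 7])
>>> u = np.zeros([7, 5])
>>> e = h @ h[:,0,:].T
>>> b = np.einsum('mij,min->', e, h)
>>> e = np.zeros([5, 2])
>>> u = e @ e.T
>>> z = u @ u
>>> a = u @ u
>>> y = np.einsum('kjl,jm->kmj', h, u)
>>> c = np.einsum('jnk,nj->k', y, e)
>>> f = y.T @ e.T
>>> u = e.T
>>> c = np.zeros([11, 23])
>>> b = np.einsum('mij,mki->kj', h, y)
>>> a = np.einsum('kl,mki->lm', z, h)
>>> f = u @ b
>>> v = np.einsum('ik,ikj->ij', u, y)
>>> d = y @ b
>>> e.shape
(5, 2)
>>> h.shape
(2, 5, 11)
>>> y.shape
(2, 5, 5)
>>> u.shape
(2, 5)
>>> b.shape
(5, 11)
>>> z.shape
(5, 5)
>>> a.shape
(5, 2)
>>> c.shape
(11, 23)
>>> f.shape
(2, 11)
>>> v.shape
(2, 5)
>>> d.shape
(2, 5, 11)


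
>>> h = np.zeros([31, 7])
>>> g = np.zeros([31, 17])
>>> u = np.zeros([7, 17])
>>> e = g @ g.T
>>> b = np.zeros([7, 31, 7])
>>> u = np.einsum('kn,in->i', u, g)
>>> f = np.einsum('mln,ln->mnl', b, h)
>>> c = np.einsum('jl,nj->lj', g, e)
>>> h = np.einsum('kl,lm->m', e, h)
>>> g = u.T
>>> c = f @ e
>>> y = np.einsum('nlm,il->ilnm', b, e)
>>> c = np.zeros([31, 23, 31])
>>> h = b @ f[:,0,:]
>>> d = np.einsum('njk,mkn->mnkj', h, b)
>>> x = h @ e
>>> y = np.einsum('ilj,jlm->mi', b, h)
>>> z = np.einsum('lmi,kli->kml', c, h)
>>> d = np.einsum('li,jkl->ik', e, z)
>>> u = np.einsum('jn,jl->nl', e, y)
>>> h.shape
(7, 31, 31)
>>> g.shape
(31,)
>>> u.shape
(31, 7)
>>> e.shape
(31, 31)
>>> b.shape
(7, 31, 7)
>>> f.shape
(7, 7, 31)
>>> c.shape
(31, 23, 31)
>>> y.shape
(31, 7)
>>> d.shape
(31, 23)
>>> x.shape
(7, 31, 31)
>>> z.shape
(7, 23, 31)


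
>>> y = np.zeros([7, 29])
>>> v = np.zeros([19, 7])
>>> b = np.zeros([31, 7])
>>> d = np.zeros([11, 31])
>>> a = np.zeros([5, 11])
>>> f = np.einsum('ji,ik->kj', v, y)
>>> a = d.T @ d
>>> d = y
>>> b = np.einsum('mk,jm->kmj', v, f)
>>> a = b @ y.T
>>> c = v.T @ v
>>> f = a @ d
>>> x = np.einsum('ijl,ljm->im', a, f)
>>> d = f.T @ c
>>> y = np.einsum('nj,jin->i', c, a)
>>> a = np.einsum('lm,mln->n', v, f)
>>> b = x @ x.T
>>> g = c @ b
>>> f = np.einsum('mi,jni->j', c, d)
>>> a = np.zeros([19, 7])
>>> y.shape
(19,)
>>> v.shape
(19, 7)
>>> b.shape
(7, 7)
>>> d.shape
(29, 19, 7)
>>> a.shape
(19, 7)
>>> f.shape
(29,)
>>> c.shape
(7, 7)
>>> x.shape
(7, 29)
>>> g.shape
(7, 7)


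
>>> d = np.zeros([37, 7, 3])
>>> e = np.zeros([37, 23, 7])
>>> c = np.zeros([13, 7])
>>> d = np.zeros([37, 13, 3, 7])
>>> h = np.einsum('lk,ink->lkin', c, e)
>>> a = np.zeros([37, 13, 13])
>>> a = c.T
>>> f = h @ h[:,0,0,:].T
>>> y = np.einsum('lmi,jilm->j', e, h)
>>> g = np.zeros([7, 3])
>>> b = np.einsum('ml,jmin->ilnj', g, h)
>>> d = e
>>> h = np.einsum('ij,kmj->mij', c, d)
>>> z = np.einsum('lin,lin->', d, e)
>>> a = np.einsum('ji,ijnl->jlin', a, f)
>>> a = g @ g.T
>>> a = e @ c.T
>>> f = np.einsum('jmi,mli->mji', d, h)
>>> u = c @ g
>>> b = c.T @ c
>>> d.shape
(37, 23, 7)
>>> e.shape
(37, 23, 7)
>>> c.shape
(13, 7)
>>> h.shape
(23, 13, 7)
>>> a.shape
(37, 23, 13)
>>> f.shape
(23, 37, 7)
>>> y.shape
(13,)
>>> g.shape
(7, 3)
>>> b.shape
(7, 7)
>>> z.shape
()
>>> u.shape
(13, 3)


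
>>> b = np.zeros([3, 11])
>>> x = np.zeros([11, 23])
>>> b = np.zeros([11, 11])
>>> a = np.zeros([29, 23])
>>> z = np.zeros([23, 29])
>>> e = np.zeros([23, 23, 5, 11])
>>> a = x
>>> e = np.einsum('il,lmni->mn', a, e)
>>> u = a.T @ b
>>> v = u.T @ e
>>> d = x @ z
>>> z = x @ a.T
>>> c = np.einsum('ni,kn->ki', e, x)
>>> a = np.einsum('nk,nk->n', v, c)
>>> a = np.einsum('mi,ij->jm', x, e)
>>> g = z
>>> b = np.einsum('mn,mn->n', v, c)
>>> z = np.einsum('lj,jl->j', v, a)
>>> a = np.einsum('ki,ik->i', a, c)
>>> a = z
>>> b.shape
(5,)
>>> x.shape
(11, 23)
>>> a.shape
(5,)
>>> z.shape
(5,)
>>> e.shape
(23, 5)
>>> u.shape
(23, 11)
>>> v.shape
(11, 5)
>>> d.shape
(11, 29)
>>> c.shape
(11, 5)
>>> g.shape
(11, 11)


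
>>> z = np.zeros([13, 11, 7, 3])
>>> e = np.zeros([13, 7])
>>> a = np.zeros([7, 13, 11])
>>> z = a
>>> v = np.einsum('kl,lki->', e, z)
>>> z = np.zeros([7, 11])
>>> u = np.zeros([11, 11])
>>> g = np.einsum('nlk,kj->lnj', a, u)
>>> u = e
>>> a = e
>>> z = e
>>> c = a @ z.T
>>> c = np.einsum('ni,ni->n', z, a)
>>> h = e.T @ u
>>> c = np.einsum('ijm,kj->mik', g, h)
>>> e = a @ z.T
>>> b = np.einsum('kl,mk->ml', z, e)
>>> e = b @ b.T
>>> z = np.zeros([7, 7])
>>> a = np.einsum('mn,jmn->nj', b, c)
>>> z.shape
(7, 7)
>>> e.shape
(13, 13)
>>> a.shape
(7, 11)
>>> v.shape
()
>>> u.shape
(13, 7)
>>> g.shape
(13, 7, 11)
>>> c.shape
(11, 13, 7)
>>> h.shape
(7, 7)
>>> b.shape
(13, 7)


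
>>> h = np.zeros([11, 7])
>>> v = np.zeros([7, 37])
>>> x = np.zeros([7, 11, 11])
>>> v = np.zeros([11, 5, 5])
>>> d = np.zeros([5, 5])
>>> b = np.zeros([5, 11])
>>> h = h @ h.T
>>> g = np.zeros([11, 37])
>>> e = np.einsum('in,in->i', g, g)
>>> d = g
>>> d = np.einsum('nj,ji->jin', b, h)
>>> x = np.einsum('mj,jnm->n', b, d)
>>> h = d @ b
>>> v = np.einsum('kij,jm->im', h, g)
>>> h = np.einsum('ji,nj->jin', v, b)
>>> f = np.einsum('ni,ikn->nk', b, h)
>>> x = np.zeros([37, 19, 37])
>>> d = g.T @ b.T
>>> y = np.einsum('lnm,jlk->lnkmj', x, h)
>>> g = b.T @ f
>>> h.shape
(11, 37, 5)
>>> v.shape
(11, 37)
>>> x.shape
(37, 19, 37)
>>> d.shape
(37, 5)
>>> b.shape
(5, 11)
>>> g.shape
(11, 37)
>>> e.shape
(11,)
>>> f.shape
(5, 37)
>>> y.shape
(37, 19, 5, 37, 11)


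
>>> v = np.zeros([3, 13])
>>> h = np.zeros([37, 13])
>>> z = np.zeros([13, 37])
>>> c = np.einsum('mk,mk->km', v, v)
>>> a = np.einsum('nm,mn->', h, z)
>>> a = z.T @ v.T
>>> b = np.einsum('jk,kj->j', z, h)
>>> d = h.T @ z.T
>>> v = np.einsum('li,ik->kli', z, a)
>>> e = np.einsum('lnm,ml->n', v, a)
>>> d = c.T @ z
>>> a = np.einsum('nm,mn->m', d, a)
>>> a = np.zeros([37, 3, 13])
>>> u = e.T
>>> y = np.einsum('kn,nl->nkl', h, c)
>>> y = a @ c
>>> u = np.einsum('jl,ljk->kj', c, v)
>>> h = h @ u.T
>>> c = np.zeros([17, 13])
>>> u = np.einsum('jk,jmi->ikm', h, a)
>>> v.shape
(3, 13, 37)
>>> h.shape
(37, 37)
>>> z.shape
(13, 37)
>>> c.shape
(17, 13)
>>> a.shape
(37, 3, 13)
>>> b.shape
(13,)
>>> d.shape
(3, 37)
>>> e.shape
(13,)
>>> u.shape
(13, 37, 3)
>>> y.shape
(37, 3, 3)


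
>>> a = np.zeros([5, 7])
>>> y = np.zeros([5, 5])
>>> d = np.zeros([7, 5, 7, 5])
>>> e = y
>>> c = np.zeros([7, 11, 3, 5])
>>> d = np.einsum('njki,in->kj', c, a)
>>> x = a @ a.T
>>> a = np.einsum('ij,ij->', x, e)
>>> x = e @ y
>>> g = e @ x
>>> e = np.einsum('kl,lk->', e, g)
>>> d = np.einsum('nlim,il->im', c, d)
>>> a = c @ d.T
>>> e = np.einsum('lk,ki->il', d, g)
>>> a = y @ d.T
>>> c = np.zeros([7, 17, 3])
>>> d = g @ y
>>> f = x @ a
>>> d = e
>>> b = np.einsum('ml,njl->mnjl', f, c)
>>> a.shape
(5, 3)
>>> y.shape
(5, 5)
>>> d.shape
(5, 3)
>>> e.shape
(5, 3)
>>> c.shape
(7, 17, 3)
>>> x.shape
(5, 5)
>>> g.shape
(5, 5)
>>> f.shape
(5, 3)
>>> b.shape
(5, 7, 17, 3)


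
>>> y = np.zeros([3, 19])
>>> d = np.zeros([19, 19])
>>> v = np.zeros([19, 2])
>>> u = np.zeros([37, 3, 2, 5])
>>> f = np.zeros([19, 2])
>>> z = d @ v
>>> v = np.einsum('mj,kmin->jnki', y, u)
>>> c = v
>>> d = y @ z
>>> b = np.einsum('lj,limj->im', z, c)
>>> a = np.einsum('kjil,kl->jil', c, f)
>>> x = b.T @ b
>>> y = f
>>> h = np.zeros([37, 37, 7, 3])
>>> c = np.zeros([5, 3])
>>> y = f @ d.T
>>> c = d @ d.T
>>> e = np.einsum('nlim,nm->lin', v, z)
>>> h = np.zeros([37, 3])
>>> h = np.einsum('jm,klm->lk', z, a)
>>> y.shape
(19, 3)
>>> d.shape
(3, 2)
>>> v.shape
(19, 5, 37, 2)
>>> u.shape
(37, 3, 2, 5)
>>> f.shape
(19, 2)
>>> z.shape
(19, 2)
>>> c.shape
(3, 3)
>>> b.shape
(5, 37)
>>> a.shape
(5, 37, 2)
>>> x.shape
(37, 37)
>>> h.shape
(37, 5)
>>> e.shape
(5, 37, 19)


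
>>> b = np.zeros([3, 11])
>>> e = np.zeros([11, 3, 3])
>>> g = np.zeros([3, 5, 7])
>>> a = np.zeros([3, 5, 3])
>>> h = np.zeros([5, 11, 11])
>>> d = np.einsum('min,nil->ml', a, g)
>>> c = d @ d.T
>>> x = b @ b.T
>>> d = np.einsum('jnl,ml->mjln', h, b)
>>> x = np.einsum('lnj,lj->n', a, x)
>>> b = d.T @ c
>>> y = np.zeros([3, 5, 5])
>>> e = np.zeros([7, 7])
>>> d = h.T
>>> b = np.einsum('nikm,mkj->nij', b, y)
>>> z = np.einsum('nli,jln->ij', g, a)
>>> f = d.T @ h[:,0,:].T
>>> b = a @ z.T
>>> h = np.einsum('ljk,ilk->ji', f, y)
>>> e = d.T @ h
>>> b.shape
(3, 5, 7)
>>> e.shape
(5, 11, 3)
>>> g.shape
(3, 5, 7)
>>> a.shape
(3, 5, 3)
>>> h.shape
(11, 3)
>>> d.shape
(11, 11, 5)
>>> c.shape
(3, 3)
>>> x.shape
(5,)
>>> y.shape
(3, 5, 5)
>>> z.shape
(7, 3)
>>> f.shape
(5, 11, 5)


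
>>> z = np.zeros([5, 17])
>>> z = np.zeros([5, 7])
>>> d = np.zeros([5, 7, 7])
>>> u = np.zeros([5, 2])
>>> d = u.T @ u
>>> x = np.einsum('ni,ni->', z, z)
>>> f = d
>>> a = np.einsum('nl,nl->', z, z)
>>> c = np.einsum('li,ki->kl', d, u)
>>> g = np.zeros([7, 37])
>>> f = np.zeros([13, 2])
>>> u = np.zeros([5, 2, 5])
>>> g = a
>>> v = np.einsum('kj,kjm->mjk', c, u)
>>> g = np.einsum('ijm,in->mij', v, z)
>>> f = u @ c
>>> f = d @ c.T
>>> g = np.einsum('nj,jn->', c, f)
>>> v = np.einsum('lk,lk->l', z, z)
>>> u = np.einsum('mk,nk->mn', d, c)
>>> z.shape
(5, 7)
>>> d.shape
(2, 2)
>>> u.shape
(2, 5)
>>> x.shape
()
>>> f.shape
(2, 5)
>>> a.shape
()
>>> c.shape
(5, 2)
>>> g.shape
()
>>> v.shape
(5,)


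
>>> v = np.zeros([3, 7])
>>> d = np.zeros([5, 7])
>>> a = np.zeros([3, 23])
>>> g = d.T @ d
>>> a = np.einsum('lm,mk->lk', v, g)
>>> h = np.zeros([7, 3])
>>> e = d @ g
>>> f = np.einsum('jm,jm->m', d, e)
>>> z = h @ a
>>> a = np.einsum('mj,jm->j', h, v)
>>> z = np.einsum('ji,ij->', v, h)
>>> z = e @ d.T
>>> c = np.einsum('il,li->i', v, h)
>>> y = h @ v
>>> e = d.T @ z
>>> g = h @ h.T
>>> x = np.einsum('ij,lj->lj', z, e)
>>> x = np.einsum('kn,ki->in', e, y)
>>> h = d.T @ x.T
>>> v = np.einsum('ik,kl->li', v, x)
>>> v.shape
(5, 3)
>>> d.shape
(5, 7)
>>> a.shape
(3,)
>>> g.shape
(7, 7)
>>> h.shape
(7, 7)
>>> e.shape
(7, 5)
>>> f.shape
(7,)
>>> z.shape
(5, 5)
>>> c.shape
(3,)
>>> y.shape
(7, 7)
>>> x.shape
(7, 5)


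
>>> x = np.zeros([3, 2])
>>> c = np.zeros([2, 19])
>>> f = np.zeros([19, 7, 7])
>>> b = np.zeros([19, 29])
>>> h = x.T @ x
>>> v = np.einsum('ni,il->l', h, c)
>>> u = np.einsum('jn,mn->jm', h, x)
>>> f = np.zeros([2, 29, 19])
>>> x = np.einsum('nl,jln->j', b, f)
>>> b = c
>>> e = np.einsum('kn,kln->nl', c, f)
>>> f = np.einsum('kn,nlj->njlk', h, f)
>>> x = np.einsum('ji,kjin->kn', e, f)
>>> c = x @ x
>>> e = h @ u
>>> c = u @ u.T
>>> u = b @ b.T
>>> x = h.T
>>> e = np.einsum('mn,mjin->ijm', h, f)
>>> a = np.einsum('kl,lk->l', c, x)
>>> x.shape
(2, 2)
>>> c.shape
(2, 2)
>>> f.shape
(2, 19, 29, 2)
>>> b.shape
(2, 19)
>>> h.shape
(2, 2)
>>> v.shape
(19,)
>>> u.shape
(2, 2)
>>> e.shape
(29, 19, 2)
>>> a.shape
(2,)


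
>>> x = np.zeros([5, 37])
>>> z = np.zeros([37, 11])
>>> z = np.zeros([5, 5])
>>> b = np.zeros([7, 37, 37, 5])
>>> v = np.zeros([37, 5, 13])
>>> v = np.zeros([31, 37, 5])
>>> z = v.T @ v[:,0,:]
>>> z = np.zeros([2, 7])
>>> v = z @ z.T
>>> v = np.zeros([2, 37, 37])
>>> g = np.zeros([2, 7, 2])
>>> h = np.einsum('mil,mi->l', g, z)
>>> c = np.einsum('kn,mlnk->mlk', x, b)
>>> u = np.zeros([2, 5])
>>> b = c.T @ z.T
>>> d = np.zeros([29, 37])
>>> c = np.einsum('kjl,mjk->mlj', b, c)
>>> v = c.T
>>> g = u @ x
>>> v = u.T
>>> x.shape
(5, 37)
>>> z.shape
(2, 7)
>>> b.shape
(5, 37, 2)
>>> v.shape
(5, 2)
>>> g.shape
(2, 37)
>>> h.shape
(2,)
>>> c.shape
(7, 2, 37)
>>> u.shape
(2, 5)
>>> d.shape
(29, 37)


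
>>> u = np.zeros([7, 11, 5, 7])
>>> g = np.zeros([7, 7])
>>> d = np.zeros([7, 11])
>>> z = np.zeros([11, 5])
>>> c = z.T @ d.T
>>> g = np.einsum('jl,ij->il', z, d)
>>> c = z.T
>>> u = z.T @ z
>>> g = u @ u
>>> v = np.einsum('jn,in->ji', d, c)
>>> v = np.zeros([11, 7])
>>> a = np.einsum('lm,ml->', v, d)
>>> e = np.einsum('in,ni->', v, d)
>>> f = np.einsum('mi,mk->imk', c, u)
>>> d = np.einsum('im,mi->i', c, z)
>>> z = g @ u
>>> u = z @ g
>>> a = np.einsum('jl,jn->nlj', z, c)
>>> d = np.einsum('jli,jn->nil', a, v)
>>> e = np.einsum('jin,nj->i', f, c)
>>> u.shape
(5, 5)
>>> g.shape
(5, 5)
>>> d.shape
(7, 5, 5)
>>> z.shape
(5, 5)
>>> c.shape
(5, 11)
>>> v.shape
(11, 7)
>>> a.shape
(11, 5, 5)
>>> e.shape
(5,)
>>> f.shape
(11, 5, 5)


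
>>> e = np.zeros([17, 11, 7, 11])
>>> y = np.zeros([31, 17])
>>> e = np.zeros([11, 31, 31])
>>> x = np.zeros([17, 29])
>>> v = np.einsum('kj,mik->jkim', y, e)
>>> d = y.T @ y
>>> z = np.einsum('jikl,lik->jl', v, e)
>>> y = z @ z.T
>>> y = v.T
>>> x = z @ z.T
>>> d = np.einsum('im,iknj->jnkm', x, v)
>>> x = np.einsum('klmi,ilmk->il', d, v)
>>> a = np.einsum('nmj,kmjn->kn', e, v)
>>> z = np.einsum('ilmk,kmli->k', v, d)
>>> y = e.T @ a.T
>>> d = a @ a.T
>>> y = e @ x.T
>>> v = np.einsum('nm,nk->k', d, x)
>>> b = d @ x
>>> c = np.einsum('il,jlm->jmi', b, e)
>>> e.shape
(11, 31, 31)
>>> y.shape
(11, 31, 17)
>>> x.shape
(17, 31)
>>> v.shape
(31,)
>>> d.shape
(17, 17)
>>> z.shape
(11,)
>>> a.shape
(17, 11)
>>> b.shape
(17, 31)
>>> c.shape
(11, 31, 17)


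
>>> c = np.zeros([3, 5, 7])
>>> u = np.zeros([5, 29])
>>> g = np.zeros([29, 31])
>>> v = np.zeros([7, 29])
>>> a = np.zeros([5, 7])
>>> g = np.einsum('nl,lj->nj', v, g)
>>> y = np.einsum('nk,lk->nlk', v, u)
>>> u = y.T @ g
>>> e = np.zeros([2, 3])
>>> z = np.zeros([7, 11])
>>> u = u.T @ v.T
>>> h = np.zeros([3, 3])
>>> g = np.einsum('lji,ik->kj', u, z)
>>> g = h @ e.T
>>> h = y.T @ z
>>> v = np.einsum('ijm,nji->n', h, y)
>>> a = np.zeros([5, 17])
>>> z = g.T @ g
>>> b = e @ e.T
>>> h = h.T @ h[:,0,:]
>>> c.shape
(3, 5, 7)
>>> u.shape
(31, 5, 7)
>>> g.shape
(3, 2)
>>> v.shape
(7,)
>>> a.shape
(5, 17)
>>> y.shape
(7, 5, 29)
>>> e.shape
(2, 3)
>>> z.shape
(2, 2)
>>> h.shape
(11, 5, 11)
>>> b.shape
(2, 2)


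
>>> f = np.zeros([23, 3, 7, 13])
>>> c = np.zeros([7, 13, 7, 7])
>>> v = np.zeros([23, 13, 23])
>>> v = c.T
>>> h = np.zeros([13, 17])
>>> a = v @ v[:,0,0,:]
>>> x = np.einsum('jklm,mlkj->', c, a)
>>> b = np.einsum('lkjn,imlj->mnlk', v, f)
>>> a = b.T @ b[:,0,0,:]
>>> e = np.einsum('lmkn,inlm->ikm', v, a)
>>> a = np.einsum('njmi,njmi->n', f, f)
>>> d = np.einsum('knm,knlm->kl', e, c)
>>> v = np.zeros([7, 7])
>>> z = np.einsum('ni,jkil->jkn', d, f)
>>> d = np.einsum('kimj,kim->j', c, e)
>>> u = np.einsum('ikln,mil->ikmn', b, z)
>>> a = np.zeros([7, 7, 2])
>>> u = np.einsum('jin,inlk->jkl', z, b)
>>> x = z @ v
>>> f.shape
(23, 3, 7, 13)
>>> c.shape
(7, 13, 7, 7)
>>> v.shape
(7, 7)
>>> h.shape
(13, 17)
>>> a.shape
(7, 7, 2)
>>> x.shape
(23, 3, 7)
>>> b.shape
(3, 7, 7, 7)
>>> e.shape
(7, 13, 7)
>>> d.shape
(7,)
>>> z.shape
(23, 3, 7)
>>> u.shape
(23, 7, 7)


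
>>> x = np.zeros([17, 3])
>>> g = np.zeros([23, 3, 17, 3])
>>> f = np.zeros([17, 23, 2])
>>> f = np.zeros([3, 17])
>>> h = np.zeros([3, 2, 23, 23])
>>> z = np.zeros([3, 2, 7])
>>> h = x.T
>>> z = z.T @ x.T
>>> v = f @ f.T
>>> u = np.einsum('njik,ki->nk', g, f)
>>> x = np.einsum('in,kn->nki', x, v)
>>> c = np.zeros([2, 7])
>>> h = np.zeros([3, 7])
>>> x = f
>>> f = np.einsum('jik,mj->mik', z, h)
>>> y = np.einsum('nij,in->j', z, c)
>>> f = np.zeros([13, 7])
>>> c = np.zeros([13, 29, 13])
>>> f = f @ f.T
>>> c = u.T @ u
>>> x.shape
(3, 17)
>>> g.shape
(23, 3, 17, 3)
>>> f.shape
(13, 13)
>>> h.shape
(3, 7)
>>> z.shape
(7, 2, 17)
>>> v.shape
(3, 3)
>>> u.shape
(23, 3)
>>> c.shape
(3, 3)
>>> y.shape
(17,)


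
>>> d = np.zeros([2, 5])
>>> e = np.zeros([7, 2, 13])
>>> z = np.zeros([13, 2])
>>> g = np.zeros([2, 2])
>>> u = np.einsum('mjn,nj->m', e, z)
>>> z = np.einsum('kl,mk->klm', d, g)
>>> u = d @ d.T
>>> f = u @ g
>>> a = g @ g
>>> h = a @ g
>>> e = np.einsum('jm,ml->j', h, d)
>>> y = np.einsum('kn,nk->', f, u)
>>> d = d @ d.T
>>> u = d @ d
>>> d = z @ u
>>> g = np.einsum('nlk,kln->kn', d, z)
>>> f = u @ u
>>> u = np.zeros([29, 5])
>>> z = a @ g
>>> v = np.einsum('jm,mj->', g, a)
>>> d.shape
(2, 5, 2)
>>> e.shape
(2,)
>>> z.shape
(2, 2)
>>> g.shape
(2, 2)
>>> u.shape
(29, 5)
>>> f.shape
(2, 2)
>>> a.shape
(2, 2)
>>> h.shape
(2, 2)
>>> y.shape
()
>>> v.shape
()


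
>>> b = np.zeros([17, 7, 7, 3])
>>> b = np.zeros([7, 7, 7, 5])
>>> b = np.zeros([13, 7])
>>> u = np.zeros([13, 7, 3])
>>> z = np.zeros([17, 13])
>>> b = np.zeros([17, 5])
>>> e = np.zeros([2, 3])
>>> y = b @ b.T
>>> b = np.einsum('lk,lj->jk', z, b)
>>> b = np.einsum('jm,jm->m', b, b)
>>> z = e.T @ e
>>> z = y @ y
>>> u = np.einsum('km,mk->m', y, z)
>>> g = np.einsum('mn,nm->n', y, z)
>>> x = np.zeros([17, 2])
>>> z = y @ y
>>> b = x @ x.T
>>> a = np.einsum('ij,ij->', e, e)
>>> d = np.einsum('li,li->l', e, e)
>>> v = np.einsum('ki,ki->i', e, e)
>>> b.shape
(17, 17)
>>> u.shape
(17,)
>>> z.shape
(17, 17)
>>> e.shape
(2, 3)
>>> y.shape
(17, 17)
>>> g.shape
(17,)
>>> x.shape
(17, 2)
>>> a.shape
()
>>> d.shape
(2,)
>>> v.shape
(3,)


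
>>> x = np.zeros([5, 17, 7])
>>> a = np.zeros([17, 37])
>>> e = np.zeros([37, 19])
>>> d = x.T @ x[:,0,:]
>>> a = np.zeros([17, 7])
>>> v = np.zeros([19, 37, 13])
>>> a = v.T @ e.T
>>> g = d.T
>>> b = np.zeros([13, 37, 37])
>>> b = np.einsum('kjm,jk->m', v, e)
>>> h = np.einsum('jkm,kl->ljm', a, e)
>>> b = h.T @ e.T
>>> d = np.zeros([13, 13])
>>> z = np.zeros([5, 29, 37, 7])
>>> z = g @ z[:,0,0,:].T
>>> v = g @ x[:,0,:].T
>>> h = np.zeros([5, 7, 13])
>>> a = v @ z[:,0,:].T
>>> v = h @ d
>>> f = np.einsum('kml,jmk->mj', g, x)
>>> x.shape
(5, 17, 7)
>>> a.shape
(7, 17, 7)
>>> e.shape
(37, 19)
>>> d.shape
(13, 13)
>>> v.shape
(5, 7, 13)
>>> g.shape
(7, 17, 7)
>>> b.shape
(37, 13, 37)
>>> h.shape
(5, 7, 13)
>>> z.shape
(7, 17, 5)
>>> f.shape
(17, 5)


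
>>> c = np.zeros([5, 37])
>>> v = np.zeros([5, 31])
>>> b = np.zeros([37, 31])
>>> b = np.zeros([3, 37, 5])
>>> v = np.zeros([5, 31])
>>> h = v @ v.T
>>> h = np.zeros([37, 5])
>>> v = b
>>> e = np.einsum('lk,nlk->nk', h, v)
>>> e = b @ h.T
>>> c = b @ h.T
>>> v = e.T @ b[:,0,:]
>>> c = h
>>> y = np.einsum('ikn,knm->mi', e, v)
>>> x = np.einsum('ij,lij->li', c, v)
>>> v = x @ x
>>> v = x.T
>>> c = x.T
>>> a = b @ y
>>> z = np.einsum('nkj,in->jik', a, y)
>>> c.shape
(37, 37)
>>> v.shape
(37, 37)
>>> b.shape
(3, 37, 5)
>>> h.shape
(37, 5)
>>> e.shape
(3, 37, 37)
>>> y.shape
(5, 3)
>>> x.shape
(37, 37)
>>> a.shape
(3, 37, 3)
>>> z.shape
(3, 5, 37)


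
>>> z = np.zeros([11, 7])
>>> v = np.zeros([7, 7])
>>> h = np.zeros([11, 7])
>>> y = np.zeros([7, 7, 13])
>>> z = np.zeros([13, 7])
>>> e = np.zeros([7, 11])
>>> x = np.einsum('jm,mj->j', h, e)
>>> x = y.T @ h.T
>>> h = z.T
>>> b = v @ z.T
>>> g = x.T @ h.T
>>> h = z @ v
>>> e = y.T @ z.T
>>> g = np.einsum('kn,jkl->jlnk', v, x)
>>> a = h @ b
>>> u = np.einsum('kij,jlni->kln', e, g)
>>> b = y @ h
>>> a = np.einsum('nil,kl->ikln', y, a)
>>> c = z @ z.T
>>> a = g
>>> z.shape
(13, 7)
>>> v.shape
(7, 7)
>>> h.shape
(13, 7)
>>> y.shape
(7, 7, 13)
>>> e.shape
(13, 7, 13)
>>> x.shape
(13, 7, 11)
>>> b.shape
(7, 7, 7)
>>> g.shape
(13, 11, 7, 7)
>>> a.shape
(13, 11, 7, 7)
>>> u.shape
(13, 11, 7)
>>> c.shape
(13, 13)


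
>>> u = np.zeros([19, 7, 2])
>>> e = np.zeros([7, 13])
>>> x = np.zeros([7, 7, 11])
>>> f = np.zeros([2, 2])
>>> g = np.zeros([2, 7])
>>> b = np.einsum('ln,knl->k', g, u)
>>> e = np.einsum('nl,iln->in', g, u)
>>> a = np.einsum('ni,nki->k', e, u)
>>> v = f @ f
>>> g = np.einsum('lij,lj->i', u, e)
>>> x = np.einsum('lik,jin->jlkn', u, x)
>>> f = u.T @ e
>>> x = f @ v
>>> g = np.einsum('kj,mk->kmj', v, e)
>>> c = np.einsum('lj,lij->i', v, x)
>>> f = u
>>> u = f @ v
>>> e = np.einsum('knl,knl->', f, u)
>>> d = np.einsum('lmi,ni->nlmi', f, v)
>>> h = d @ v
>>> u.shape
(19, 7, 2)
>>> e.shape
()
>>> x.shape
(2, 7, 2)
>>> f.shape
(19, 7, 2)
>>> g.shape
(2, 19, 2)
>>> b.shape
(19,)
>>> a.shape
(7,)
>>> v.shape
(2, 2)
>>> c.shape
(7,)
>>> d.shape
(2, 19, 7, 2)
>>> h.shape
(2, 19, 7, 2)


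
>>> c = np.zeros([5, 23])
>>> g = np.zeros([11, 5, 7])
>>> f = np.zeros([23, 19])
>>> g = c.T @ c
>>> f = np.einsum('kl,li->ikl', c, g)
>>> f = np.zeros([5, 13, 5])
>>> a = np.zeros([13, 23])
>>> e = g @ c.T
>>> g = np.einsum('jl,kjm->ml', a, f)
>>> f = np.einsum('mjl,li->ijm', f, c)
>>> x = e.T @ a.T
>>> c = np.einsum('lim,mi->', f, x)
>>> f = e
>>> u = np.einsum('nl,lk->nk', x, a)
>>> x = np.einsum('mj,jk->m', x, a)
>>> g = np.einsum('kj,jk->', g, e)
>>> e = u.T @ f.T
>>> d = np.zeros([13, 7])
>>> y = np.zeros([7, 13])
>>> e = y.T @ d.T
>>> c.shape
()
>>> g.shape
()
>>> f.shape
(23, 5)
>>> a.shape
(13, 23)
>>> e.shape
(13, 13)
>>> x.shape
(5,)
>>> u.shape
(5, 23)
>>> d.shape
(13, 7)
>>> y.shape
(7, 13)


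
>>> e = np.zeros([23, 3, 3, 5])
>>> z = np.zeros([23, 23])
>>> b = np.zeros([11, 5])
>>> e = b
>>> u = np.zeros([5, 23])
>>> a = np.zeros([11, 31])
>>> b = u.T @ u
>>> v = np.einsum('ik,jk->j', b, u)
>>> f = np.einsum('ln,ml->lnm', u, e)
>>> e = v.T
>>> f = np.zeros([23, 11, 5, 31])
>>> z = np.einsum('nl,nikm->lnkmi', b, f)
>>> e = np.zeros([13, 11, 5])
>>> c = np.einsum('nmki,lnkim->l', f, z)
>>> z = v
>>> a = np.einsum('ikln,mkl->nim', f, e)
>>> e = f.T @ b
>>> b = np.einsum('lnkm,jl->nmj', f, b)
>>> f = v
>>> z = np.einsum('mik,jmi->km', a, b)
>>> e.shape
(31, 5, 11, 23)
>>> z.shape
(13, 31)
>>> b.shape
(11, 31, 23)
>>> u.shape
(5, 23)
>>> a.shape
(31, 23, 13)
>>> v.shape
(5,)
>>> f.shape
(5,)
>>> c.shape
(23,)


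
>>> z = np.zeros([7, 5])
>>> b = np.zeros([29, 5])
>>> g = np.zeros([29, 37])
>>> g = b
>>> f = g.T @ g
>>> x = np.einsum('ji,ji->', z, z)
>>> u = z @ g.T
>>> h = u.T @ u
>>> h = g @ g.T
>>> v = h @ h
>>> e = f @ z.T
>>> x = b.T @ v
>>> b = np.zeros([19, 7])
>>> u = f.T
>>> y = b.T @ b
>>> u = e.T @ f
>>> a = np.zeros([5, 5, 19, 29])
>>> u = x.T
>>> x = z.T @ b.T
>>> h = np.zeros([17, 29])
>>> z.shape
(7, 5)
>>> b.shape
(19, 7)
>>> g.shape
(29, 5)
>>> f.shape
(5, 5)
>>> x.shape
(5, 19)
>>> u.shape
(29, 5)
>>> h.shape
(17, 29)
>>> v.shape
(29, 29)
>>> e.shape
(5, 7)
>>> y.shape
(7, 7)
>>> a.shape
(5, 5, 19, 29)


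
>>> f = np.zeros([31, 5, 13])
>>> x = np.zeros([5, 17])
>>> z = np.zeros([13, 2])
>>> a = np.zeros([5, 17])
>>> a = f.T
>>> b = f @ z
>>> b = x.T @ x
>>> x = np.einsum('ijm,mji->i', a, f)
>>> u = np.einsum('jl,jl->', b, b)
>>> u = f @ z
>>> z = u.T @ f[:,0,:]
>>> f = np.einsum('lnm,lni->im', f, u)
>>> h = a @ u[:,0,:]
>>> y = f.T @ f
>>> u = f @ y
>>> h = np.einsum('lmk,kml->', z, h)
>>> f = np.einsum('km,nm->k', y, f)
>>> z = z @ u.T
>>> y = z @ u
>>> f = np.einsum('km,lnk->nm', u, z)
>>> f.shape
(5, 13)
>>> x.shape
(13,)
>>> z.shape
(2, 5, 2)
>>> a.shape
(13, 5, 31)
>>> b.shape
(17, 17)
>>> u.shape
(2, 13)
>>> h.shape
()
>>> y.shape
(2, 5, 13)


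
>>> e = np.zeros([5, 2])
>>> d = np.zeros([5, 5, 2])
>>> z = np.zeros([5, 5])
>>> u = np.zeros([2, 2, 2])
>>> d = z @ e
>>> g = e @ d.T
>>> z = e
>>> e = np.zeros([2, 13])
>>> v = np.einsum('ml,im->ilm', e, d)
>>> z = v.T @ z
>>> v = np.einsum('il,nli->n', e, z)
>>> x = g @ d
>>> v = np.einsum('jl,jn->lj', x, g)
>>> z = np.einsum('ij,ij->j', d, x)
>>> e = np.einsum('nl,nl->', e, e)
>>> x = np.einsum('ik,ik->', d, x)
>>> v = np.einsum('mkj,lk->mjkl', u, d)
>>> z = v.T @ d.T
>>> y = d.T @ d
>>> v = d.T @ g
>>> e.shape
()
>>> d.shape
(5, 2)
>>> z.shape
(5, 2, 2, 5)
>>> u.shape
(2, 2, 2)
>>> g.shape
(5, 5)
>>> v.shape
(2, 5)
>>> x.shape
()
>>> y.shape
(2, 2)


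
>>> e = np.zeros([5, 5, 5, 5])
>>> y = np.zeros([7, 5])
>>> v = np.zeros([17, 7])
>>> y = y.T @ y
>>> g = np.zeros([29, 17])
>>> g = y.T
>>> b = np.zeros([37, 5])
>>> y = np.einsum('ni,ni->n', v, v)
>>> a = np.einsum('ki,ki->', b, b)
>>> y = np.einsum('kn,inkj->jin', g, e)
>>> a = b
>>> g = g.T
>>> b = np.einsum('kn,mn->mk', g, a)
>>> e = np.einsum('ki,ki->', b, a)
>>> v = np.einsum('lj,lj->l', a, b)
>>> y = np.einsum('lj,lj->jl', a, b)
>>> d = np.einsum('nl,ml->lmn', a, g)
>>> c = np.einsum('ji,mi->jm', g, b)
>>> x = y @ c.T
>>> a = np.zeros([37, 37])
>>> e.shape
()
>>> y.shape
(5, 37)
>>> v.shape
(37,)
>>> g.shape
(5, 5)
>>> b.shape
(37, 5)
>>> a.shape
(37, 37)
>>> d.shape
(5, 5, 37)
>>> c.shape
(5, 37)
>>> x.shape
(5, 5)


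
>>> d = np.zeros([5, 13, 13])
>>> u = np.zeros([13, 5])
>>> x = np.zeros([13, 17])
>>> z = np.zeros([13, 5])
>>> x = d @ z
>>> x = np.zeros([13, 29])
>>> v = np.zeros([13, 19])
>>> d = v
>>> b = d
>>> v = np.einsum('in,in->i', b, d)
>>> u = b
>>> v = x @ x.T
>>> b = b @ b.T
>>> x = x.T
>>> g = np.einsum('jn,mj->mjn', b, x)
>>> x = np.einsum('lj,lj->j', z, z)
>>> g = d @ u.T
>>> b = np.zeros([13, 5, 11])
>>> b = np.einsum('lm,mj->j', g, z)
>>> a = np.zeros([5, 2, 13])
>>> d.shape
(13, 19)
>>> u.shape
(13, 19)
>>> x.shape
(5,)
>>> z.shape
(13, 5)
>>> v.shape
(13, 13)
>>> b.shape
(5,)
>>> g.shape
(13, 13)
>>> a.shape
(5, 2, 13)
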